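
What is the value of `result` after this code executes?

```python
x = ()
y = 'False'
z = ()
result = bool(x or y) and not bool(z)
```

x = (); y = 'False'; z = (); result = True

True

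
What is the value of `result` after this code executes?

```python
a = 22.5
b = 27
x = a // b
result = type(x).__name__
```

a is float; b is int; x is float; result = 'float'

'float'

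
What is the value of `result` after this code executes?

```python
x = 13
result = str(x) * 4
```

x = 13; result = '13131313'

'13131313'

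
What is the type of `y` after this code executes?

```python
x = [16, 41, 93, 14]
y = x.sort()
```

list.sort() returns None (mutates in place)

NoneType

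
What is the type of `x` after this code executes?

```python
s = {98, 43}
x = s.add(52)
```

set.add() returns None (mutates in place)

NoneType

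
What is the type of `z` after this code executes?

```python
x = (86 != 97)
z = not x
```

'not' returns bool

bool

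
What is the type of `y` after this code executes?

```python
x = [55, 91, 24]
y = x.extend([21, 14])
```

list.extend() returns None

NoneType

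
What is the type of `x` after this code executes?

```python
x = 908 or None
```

'or' returns first truthy value

int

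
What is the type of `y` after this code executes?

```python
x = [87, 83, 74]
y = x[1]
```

Indexing list[int] returns int

int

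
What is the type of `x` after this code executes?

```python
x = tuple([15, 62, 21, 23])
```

tuple() constructor returns tuple

tuple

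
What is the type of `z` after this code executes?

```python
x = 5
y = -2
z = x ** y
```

int ** negative = float

float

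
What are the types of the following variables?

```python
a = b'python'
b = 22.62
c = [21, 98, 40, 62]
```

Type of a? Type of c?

a is assigned a bytes literal (b'...' prefix); c is assigned a list literal (square brackets)

bytes, list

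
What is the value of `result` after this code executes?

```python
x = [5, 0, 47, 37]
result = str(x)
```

x = [5, 0, 47, 37]; result = '[5, 0, 47, 37]'

'[5, 0, 47, 37]'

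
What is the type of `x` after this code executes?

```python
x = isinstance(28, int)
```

isinstance() returns bool

bool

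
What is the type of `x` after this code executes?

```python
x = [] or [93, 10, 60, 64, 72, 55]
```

'or' returns first truthy value (list)

list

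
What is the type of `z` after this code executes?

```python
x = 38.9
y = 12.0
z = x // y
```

float // float = float

float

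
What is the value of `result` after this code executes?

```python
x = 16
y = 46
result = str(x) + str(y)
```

x = 16; y = 46; result = '1646'

'1646'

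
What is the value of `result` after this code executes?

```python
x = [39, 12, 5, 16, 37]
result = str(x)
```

x = [39, 12, 5, 16, 37]; result = '[39, 12, 5, 16, 37]'

'[39, 12, 5, 16, 37]'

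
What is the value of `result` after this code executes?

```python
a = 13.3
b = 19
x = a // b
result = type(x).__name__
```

a is float; b is int; x is float; result = 'float'

'float'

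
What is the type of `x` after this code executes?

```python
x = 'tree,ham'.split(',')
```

str.split() returns list

list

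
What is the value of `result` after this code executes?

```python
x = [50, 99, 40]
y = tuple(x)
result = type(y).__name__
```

x is list; y is tuple; result = 'tuple'

'tuple'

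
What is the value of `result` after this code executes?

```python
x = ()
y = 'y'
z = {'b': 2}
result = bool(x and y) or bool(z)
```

x = (); y = 'y'; z = {'b': 2}; result = True

True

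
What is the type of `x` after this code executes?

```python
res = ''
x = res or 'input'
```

'or' returns first truthy value (str)

str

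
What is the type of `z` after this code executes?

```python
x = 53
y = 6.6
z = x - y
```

int - float = float

float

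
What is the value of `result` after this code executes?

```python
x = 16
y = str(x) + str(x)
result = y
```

x = 16; y = '1616'; result = '1616'

'1616'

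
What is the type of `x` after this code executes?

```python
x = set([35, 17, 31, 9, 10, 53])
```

set() constructor returns set

set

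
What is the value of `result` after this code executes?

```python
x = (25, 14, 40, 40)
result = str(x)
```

x = (25, 14, 40, 40); result = '(25, 14, 40, 40)'

'(25, 14, 40, 40)'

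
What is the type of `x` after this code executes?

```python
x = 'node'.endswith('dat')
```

str.endswith() returns bool

bool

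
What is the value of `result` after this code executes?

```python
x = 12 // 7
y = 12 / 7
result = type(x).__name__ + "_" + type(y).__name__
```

x is int; y is float; result = 'int_float'

'int_float'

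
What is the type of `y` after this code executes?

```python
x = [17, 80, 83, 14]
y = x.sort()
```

list.sort() returns None (mutates in place)

NoneType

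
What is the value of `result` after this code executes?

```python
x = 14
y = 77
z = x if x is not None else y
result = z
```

x = 14; y = 77; z = 14; result = 14

14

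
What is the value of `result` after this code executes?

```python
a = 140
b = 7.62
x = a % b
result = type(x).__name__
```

a is int; b is float; x is float; result = 'float'

'float'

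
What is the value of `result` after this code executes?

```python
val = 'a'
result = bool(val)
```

val = 'a'; result = True

True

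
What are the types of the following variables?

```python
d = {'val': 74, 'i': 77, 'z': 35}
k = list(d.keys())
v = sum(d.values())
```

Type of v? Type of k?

sum of ints is int; list() converts to list

int, list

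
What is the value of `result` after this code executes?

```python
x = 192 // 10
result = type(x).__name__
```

x is int; result = 'int'

'int'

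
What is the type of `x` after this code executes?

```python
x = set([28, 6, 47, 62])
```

set() constructor returns set

set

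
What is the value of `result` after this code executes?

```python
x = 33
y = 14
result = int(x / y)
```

x = 33; y = 14; result = 2

2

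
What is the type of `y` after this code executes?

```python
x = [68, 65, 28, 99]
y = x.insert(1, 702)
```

list.insert() returns None

NoneType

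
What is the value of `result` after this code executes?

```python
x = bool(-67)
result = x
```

x = True; result = True

True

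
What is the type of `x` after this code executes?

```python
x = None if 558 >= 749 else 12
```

558 >= 749 is False, so the else branch is taken

int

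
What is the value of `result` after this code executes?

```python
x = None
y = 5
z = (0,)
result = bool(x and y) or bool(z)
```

x = None; y = 5; z = (0,); result = True

True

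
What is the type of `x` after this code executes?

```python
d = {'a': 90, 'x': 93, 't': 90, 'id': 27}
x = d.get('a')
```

dict.get() returns value type when found

int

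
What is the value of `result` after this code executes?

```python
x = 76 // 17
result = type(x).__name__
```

x is int; result = 'int'

'int'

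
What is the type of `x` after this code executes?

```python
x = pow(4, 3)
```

pow(int, int) returns int

int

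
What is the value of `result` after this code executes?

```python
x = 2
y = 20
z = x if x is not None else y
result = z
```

x = 2; y = 20; z = 2; result = 2

2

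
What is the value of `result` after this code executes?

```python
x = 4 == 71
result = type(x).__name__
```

x is bool; result = 'bool'

'bool'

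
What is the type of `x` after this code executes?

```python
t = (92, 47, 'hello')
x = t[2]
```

Index 2 of tuple is a str literal

str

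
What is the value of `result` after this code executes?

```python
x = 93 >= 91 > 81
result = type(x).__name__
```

x is bool; result = 'bool'

'bool'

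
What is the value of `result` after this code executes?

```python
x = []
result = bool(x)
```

x = []; result = False

False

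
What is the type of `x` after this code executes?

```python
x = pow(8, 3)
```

pow(int, int) returns int

int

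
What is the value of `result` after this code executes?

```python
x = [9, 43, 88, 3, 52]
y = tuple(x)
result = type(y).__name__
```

x is list; y is tuple; result = 'tuple'

'tuple'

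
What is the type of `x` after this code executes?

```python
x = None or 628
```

'or' with None returns the other truthy value

int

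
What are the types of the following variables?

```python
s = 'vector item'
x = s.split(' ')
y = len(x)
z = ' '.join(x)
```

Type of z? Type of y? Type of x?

str.join() returns str; len() returns int; str.split() returns list

str, int, list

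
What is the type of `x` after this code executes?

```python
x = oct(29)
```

oct() returns str representation

str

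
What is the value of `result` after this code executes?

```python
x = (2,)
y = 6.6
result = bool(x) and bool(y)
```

x = (2,); y = 6.6; result = True

True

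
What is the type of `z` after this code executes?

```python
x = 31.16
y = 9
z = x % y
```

float % int = float

float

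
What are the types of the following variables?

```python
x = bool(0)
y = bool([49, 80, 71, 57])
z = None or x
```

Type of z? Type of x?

None or bool returns the bool; bool() returns bool

bool, bool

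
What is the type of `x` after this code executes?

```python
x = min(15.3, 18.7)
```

min() of floats returns float

float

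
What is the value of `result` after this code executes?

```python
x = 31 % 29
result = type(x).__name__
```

x is int; result = 'int'

'int'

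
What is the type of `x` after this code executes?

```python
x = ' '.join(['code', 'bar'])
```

str.join() returns str

str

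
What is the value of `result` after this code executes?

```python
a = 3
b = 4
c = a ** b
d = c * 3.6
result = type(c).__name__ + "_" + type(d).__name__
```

a is int; b is int; c is int; d is float; result = 'int_float'

'int_float'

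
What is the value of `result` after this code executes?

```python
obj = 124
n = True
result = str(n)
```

obj = 124; n = True; result = 'True'

'True'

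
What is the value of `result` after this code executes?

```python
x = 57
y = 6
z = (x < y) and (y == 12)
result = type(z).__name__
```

x is int; y is int; z is bool; result = 'bool'

'bool'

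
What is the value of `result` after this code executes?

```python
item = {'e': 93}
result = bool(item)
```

item = {'e': 93}; result = True

True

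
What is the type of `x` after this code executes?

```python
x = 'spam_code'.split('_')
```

str.split() returns list

list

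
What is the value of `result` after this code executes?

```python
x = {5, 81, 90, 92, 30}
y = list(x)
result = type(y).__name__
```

x is set; y is list; result = 'list'

'list'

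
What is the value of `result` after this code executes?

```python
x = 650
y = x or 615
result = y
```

x = 650; y = 650; result = 650

650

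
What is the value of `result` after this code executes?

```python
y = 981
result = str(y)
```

y = 981; result = '981'

'981'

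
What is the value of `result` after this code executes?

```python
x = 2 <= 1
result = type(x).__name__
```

x is bool; result = 'bool'

'bool'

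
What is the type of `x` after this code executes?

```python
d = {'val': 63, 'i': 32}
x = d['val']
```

Accessing dict[str, int] with str key returns int

int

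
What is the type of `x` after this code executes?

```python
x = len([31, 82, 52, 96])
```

len() always returns int

int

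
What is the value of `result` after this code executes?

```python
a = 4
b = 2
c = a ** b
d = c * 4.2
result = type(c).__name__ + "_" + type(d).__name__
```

a is int; b is int; c is int; d is float; result = 'int_float'

'int_float'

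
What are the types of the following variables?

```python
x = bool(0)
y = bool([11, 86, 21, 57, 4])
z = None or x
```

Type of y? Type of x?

bool() returns bool; bool() returns bool

bool, bool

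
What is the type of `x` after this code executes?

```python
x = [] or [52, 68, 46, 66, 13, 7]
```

'or' returns first truthy value (list)

list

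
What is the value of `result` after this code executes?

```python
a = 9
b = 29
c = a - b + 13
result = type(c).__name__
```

a is int; b is int; c is int; result = 'int'

'int'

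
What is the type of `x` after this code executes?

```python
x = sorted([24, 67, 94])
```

sorted() always returns list

list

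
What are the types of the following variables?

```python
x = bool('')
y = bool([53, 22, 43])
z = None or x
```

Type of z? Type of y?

None or bool returns the bool; bool() returns bool

bool, bool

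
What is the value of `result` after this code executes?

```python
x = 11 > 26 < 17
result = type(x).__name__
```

x is bool; result = 'bool'

'bool'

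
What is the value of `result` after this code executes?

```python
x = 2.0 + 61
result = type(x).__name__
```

x is float; result = 'float'

'float'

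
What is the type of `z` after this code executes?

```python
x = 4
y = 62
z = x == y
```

Equality comparison returns bool

bool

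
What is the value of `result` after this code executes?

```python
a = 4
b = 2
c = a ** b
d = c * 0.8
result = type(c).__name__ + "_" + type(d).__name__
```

a is int; b is int; c is int; d is float; result = 'int_float'

'int_float'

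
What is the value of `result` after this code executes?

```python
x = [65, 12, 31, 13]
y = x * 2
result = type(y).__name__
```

x is list; y is list; result = 'list'

'list'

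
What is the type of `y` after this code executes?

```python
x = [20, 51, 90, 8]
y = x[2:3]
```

Slicing a list returns a list

list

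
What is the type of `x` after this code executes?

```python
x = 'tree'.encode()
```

str.encode() returns bytes

bytes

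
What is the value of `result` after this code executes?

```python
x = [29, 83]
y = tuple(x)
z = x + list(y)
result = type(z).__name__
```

x is list; y is tuple; z is list; result = 'list'

'list'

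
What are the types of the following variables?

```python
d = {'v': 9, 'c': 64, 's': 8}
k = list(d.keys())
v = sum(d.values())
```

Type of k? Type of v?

list() converts to list; sum of ints is int

list, int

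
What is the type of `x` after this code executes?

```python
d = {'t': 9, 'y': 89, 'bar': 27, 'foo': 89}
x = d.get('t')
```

dict.get() returns value type when found

int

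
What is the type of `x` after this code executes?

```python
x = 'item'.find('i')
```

str.find() returns int index

int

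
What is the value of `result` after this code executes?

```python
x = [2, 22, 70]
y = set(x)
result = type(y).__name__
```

x is list; y is set; result = 'set'

'set'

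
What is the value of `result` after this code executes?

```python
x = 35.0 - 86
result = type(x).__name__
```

x is float; result = 'float'

'float'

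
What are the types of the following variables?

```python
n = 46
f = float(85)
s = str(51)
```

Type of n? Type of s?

n is assigned a bare integer (no decimal point), so it is an int; s is assigned the result of calling str(), which returns a str

int, str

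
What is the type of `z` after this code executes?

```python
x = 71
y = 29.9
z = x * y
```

int * float = float

float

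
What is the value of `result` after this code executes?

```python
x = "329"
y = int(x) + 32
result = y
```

x = '329'; y = 361; result = 361

361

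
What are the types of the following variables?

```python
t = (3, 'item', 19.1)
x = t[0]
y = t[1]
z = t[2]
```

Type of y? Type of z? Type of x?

tuple[1] is str; tuple[2] is float; tuple[0] is int

str, float, int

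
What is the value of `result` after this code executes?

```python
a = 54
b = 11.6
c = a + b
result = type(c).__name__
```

a is int; b is float; c is float; result = 'float'

'float'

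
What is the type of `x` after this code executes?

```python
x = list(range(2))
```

list(range()) returns list

list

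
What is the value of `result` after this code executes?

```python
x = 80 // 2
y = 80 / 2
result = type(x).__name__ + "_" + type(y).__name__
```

x is int; y is float; result = 'int_float'

'int_float'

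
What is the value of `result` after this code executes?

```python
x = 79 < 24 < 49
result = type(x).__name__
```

x is bool; result = 'bool'

'bool'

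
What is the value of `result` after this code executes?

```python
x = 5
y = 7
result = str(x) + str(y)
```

x = 5; y = 7; result = '57'

'57'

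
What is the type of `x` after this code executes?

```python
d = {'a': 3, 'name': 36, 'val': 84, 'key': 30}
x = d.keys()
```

.keys() returns dict_keys view

dict_keys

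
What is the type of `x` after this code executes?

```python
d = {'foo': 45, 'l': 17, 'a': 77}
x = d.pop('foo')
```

dict.pop() returns the value

int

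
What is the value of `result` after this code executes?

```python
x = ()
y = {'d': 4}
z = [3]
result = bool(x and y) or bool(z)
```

x = (); y = {'d': 4}; z = [3]; result = True

True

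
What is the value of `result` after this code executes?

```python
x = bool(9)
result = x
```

x = True; result = True

True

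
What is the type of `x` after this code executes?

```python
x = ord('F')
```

ord() returns int (code point)

int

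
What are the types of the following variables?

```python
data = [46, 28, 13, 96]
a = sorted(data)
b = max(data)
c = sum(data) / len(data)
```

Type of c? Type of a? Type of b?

int / int = float; sorted() returns list; max of ints returns int

float, list, int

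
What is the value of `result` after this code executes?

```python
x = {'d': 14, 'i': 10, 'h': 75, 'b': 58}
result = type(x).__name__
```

x is dict; result = 'dict'

'dict'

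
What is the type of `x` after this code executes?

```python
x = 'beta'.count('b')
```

str.count() returns int

int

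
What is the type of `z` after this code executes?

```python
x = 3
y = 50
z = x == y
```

Equality comparison returns bool

bool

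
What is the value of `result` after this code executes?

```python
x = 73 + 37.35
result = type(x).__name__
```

x is float; result = 'float'

'float'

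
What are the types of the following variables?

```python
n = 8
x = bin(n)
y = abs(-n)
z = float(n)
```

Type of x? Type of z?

bin() returns str; float() returns float

str, float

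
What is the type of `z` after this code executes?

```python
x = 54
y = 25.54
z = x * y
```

int * float = float

float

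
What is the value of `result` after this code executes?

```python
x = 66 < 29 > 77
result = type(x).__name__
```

x is bool; result = 'bool'

'bool'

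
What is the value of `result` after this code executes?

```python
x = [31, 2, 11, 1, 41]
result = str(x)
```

x = [31, 2, 11, 1, 41]; result = '[31, 2, 11, 1, 41]'

'[31, 2, 11, 1, 41]'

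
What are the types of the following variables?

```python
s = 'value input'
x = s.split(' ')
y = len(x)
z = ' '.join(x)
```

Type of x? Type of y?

str.split() returns list; len() returns int

list, int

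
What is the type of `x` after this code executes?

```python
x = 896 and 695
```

'and' with truthy values returns last operand (int)

int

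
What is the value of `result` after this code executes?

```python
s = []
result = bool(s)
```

s = []; result = False

False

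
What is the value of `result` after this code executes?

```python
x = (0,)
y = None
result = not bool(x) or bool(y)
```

x = (0,); y = None; result = False

False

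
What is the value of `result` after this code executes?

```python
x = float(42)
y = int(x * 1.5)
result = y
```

x = 42.0; y = 63; result = 63

63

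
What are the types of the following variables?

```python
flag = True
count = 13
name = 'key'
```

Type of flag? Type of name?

flag is assigned the constant True, which has type bool; name is assigned a quoted string literal, so it is a str

bool, str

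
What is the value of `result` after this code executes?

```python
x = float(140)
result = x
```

x = 140.0; result = 140.0

140.0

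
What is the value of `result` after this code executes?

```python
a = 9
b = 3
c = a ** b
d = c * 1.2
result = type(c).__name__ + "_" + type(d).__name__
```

a is int; b is int; c is int; d is float; result = 'int_float'

'int_float'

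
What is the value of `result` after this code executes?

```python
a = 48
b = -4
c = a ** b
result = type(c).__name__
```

a is int; b is int; c is float; result = 'float'

'float'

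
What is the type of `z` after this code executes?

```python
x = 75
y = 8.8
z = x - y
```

int - float = float

float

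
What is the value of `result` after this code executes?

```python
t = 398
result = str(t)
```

t = 398; result = '398'

'398'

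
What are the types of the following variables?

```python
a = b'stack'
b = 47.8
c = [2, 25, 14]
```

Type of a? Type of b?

a is assigned a bytes literal (b'...' prefix); b is assigned a number with a decimal point, so it is a float

bytes, float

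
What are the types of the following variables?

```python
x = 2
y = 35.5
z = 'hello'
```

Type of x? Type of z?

x is assigned a bare integer (no decimal point), so it is an int; z is assigned a quoted string literal, so it is a str

int, str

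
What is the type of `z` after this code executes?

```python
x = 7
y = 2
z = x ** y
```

positive int ** positive int = int

int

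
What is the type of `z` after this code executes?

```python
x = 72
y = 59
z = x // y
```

int // int = int

int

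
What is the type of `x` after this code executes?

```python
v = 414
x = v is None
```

'is' comparison returns bool

bool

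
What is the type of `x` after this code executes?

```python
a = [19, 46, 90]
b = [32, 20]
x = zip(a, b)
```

zip() returns a zip object

zip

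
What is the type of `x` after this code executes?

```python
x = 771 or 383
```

'or' returns first truthy value (int)

int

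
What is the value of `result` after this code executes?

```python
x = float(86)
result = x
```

x = 86.0; result = 86.0

86.0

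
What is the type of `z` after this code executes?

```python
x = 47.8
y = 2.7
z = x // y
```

float // float = float

float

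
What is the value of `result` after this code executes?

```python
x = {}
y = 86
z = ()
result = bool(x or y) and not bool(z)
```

x = {}; y = 86; z = (); result = True

True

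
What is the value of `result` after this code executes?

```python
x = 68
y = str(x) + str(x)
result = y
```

x = 68; y = '6868'; result = '6868'

'6868'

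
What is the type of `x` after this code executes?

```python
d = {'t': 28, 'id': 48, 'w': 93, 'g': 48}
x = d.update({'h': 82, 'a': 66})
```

dict.update() returns None

NoneType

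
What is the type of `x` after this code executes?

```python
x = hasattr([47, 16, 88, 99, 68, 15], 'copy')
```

hasattr() returns bool

bool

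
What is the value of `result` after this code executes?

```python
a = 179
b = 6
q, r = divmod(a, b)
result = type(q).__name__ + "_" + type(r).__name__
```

a is int; b is int; q is int; r is int; result = 'int_int'

'int_int'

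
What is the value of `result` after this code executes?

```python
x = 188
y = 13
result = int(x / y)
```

x = 188; y = 13; result = 14

14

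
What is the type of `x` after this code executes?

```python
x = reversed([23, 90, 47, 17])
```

reversed() on a list returns list_reverseiterator

list_reverseiterator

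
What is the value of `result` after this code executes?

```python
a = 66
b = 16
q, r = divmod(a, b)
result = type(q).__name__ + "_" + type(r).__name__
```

a is int; b is int; q is int; r is int; result = 'int_int'

'int_int'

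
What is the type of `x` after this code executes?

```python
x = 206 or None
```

'or' returns first truthy value

int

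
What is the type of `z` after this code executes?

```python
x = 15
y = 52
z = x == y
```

Equality comparison returns bool

bool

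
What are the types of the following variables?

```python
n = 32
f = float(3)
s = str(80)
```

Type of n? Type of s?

n is assigned a bare integer (no decimal point), so it is an int; s is assigned the result of calling str(), which returns a str

int, str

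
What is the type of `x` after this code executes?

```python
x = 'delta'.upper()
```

str.upper() returns str

str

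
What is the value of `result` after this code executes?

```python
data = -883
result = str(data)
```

data = -883; result = '-883'

'-883'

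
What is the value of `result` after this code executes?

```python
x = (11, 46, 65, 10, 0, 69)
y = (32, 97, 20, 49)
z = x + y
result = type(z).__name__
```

x is tuple; y is tuple; z is tuple; result = 'tuple'

'tuple'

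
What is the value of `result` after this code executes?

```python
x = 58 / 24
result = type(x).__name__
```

x is float; result = 'float'

'float'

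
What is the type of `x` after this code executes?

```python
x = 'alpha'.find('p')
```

str.find() returns int index

int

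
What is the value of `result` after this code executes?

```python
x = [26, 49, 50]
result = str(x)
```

x = [26, 49, 50]; result = '[26, 49, 50]'

'[26, 49, 50]'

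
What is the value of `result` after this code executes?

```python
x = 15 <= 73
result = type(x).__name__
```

x is bool; result = 'bool'

'bool'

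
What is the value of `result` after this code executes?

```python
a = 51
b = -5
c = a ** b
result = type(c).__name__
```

a is int; b is int; c is float; result = 'float'

'float'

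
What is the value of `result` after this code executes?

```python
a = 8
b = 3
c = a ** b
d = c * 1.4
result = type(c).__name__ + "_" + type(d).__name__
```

a is int; b is int; c is int; d is float; result = 'int_float'

'int_float'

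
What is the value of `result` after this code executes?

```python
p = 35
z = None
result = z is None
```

p = 35; z = None; result = True

True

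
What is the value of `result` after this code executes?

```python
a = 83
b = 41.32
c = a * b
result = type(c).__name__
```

a is int; b is float; c is float; result = 'float'

'float'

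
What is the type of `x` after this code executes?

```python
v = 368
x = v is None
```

'is' comparison returns bool

bool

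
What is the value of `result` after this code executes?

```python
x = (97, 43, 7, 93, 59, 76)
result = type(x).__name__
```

x is tuple; result = 'tuple'

'tuple'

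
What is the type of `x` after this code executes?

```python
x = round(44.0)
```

round() with no decimal places returns int

int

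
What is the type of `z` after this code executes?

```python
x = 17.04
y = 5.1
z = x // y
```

float // float = float

float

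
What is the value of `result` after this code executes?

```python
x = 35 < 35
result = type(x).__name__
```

x is bool; result = 'bool'

'bool'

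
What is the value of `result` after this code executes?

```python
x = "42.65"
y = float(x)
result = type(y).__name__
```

x is str; y is float; result = 'float'

'float'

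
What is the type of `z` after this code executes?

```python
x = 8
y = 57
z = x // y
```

int // int = int

int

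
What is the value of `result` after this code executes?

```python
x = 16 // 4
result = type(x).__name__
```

x is int; result = 'int'

'int'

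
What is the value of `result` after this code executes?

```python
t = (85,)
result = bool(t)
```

t = (85,); result = True

True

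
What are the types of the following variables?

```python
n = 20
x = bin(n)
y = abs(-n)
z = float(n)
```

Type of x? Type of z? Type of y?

bin() returns str; float() returns float; abs() of int returns int

str, float, int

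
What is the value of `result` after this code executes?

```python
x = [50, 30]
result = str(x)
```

x = [50, 30]; result = '[50, 30]'

'[50, 30]'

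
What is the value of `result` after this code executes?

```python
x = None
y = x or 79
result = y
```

x = None; y = 79; result = 79

79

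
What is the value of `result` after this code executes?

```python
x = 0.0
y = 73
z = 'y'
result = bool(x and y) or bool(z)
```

x = 0.0; y = 73; z = 'y'; result = True

True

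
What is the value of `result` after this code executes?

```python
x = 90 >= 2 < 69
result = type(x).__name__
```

x is bool; result = 'bool'

'bool'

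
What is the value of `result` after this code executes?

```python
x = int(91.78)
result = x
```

x = 91; result = 91

91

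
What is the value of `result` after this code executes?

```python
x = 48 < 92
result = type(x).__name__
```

x is bool; result = 'bool'

'bool'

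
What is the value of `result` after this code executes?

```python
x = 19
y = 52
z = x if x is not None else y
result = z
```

x = 19; y = 52; z = 19; result = 19

19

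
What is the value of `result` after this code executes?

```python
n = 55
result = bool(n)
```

n = 55; result = True

True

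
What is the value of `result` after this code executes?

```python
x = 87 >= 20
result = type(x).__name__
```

x is bool; result = 'bool'

'bool'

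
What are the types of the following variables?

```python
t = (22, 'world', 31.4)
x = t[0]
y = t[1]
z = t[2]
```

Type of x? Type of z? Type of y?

tuple[0] is int; tuple[2] is float; tuple[1] is str

int, float, str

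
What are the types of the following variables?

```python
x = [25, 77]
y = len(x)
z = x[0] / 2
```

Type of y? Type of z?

len() returns int; int / int = float

int, float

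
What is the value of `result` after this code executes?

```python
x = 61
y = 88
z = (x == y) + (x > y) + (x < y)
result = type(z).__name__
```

x is int; y is int; z is int; result = 'int'

'int'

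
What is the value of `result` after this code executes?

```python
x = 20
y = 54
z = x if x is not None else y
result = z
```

x = 20; y = 54; z = 20; result = 20

20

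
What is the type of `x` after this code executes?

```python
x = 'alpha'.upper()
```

str.upper() returns str

str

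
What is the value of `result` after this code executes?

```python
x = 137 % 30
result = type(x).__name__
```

x is int; result = 'int'

'int'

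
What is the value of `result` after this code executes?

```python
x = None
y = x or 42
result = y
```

x = None; y = 42; result = 42

42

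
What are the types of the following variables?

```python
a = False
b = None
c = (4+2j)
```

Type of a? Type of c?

a is assigned the constant False, which has type bool; c is assigned (4+2j), an int plus an imaginary literal (j suffix), which evaluates to complex

bool, complex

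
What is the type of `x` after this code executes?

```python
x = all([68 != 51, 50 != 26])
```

all() returns bool

bool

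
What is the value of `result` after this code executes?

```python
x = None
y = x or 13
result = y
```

x = None; y = 13; result = 13

13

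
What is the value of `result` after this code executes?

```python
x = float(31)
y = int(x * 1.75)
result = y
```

x = 31.0; y = 54; result = 54

54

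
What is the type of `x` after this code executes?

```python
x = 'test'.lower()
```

str.lower() returns str

str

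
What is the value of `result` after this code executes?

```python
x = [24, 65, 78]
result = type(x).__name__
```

x is list; result = 'list'

'list'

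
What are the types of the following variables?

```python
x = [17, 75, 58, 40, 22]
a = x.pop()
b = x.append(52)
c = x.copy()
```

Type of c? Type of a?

copy() returns list; pop() returns element

list, int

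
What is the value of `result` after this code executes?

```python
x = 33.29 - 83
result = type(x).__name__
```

x is float; result = 'float'

'float'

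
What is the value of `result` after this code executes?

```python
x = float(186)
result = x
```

x = 186.0; result = 186.0

186.0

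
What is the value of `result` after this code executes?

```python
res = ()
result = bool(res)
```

res = (); result = False

False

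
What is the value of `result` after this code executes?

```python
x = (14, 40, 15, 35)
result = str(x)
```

x = (14, 40, 15, 35); result = '(14, 40, 15, 35)'

'(14, 40, 15, 35)'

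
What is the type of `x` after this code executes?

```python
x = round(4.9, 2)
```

round() with decimal places returns float

float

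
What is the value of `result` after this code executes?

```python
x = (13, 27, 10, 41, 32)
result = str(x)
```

x = (13, 27, 10, 41, 32); result = '(13, 27, 10, 41, 32)'

'(13, 27, 10, 41, 32)'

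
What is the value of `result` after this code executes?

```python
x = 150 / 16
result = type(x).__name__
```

x is float; result = 'float'

'float'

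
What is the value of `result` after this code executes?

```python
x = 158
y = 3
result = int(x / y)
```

x = 158; y = 3; result = 52

52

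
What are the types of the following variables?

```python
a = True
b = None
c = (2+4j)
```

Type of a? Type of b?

a is assigned the constant True, which has type bool; b is assigned None, whose type is NoneType

bool, NoneType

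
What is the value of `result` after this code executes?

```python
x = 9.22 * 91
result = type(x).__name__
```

x is float; result = 'float'

'float'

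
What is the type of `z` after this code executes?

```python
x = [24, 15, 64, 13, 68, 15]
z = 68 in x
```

'in' operator returns bool

bool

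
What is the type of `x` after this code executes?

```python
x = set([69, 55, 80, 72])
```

set() constructor returns set

set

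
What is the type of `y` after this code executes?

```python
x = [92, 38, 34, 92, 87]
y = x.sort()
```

list.sort() returns None (mutates in place)

NoneType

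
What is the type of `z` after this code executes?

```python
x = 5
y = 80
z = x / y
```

int / int = float

float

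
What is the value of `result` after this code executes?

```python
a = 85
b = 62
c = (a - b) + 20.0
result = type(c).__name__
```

a is int; b is int; c is float; result = 'float'

'float'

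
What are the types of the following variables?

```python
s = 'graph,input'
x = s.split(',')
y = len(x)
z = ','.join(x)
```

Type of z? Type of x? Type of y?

str.join() returns str; str.split() returns list; len() returns int

str, list, int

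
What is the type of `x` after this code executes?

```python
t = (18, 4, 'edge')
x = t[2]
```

Index 2 of tuple is a str literal

str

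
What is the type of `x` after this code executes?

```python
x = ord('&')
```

ord() returns int (code point)

int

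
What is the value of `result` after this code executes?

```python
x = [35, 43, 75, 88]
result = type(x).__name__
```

x is list; result = 'list'

'list'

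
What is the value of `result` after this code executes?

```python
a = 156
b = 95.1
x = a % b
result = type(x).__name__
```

a is int; b is float; x is float; result = 'float'

'float'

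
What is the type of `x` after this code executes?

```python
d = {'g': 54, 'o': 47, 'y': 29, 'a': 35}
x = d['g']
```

Accessing dict[str, int] with str key returns int

int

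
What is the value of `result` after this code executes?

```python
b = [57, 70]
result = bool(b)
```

b = [57, 70]; result = True

True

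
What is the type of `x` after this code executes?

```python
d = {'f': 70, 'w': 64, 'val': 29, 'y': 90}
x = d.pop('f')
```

dict.pop() returns the value

int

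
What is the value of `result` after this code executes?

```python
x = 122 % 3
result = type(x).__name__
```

x is int; result = 'int'

'int'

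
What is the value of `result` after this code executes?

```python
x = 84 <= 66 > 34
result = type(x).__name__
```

x is bool; result = 'bool'

'bool'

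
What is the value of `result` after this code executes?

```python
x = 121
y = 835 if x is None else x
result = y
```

x = 121; y = 121; result = 121

121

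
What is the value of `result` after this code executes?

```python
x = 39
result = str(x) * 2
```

x = 39; result = '3939'

'3939'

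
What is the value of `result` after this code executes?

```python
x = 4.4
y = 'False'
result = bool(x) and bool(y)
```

x = 4.4; y = 'False'; result = True

True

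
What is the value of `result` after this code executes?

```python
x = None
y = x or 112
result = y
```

x = None; y = 112; result = 112

112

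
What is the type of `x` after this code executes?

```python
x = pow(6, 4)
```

pow(int, int) returns int

int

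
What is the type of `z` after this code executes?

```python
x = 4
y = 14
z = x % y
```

int % int = int

int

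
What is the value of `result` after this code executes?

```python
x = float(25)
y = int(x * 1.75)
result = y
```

x = 25.0; y = 43; result = 43

43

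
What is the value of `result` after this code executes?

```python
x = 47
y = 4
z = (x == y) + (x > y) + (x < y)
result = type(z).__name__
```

x is int; y is int; z is int; result = 'int'

'int'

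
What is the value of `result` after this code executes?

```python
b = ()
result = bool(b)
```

b = (); result = False

False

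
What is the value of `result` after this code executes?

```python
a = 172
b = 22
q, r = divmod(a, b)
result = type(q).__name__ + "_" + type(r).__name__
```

a is int; b is int; q is int; r is int; result = 'int_int'

'int_int'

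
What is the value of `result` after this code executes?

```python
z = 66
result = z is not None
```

z = 66; result = True

True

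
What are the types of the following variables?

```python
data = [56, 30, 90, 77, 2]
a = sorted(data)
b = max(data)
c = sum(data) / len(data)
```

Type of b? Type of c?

max of ints returns int; int / int = float

int, float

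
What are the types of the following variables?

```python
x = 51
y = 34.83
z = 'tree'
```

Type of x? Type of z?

x is assigned a bare integer (no decimal point), so it is an int; z is assigned a quoted string literal, so it is a str

int, str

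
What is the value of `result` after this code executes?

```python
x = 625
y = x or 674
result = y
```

x = 625; y = 625; result = 625

625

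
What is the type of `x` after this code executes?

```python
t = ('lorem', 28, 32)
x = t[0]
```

Index 0 of tuple is a str literal

str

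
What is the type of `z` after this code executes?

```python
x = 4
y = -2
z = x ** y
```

int ** negative = float

float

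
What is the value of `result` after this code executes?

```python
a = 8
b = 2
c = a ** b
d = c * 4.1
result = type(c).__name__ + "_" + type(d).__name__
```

a is int; b is int; c is int; d is float; result = 'int_float'

'int_float'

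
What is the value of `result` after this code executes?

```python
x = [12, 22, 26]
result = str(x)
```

x = [12, 22, 26]; result = '[12, 22, 26]'

'[12, 22, 26]'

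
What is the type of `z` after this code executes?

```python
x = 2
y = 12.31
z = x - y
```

int - float = float

float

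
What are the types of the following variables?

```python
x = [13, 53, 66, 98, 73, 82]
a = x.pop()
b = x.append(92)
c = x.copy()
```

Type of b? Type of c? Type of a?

append() returns None; copy() returns list; pop() returns element

NoneType, list, int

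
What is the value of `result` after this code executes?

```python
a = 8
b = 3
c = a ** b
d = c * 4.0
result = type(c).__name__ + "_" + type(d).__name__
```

a is int; b is int; c is int; d is float; result = 'int_float'

'int_float'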